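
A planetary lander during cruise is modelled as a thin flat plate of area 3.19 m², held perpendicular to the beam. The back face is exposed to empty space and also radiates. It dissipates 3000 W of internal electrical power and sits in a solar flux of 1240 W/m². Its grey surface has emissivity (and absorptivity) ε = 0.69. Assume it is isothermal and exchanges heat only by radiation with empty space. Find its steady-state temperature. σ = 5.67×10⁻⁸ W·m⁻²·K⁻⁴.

T ≈ 389 K

At steady state, absorbed solar power + internal power = radiated power.
Absorbed: α·S·A_cross = 0.69·1240·3.190 = 2729 W (cross-section A).
Total input = 2729 + 3000 = 5729 W.
Radiated: εσ·A_surf·T⁴ with A_surf = 2A = 6.380 m².
T⁴ = 5729/(0.69·5.67×10⁻⁸·6.380) = 2.295×10¹⁰ K⁴.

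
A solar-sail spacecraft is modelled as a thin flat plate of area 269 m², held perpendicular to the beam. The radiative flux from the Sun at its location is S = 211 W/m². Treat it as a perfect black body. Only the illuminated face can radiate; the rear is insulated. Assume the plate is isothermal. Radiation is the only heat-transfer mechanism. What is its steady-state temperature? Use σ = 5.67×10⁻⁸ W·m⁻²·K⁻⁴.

At equilibrium, absorbed power = emitted power.
Absorbing cross-section = A = 269.0 m²; emitting surface = A = 269.0 m² (ratio 1).
S·A_cross = εσ·A_surf·T⁴  ⇒  T⁴ = S/(1σ).
T⁴ = 1.00·211/(1·5.67×10⁻⁸) = 3.721×10⁹ K⁴.
T = (3.721×10⁹)^(1/4).

T ≈ 247 K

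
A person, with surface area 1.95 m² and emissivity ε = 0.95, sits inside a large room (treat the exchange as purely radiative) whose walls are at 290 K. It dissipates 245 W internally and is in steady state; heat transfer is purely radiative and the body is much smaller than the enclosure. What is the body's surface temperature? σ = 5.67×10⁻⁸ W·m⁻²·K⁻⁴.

T ≈ 311 K

For a small grey body in a large enclosure, net radiated power = εσA(T⁴ − T_w⁴).
Steady state: P = εσA(T⁴ − T_w⁴) with A = 1.95 m².
T⁴ = P/(εσA) + T_w⁴ = 245/(0.95·5.67×10⁻⁸·1.950) + (290)⁴
    = 2.333×10⁹ + 7.073×10⁹ = 9.405×10⁹ K⁴.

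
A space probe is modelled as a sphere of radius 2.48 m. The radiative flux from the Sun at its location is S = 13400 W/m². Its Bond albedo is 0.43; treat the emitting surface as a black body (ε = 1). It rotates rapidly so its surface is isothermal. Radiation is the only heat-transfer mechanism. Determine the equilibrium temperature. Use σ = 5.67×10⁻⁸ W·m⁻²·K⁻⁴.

T ≈ 428 K

At equilibrium, absorbed power = emitted power.
Absorbing cross-section = πr² = 19.32 m²; emitting surface = 4πr² = 77.29 m² (ratio 4).
(1−a)S·A_cross = εσ·A_surf·T⁴  ⇒  T⁴ = (1−a)S/(4σ).
T⁴ = 0.570·13400/(4·5.67×10⁻⁸) = 3.368×10¹⁰ K⁴.
T = (3.368×10¹⁰)^(1/4).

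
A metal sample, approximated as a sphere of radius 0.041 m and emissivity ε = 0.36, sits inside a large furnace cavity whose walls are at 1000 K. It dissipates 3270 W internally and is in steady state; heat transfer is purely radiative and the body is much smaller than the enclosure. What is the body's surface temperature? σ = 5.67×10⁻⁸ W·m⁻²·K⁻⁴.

T ≈ 1710 K

For a small grey body in a large enclosure, net radiated power = εσA(T⁴ − T_w⁴).
Steady state: P = εσA(T⁴ − T_w⁴) with A = 4πr² = 0.02112 m².
T⁴ = P/(εσA) + T_w⁴ = 3270/(0.36·5.67×10⁻⁸·0.02112) + (1000)⁴
    = 7.584×10¹² + 1.000×10¹² = 8.584×10¹² K⁴.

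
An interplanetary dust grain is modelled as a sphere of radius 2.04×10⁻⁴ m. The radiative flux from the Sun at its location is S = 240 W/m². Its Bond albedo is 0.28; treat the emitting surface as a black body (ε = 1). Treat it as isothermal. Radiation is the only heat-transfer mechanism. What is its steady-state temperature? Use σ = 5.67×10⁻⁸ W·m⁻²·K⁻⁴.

At equilibrium, absorbed power = emitted power.
Absorbing cross-section = πr² = 1.307×10⁻⁷ m²; emitting surface = 4πr² = 5.230×10⁻⁷ m² (ratio 4).
(1−a)S·A_cross = εσ·A_surf·T⁴  ⇒  T⁴ = (1−a)S/(4σ).
T⁴ = 0.720·240/(4·5.67×10⁻⁸) = 7.619×10⁸ K⁴.
T = (7.619×10⁸)^(1/4).

T ≈ 166 K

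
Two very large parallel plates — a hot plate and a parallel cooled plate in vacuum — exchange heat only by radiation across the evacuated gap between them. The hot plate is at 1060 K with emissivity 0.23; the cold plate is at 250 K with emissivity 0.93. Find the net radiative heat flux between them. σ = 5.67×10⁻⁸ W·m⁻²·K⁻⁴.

q ≈ 16100 W/m²

For two infinite grey parallel plates, q = σ(T₁⁴ − T₂⁴)/(1/ε₁ + 1/ε₂ − 1).
T₁⁴ − T₂⁴ = 1.262×10¹² − 3.906×10⁹ = 1.259×10¹² K⁴.
1/ε₁ + 1/ε₂ − 1 = 4.348 + 1.075 − 1 = 4.423.
q = 5.67×10⁻⁸ × 1.259×10¹² / 4.423.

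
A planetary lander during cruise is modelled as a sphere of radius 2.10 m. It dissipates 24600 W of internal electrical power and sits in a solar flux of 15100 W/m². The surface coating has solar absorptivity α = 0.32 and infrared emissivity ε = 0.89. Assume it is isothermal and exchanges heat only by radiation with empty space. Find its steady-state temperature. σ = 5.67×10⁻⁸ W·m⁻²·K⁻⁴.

T ≈ 425 K

At steady state, absorbed solar power + internal power = radiated power.
Absorbed: α·S·A_cross = 0.32·15100·13.85 = 66940 W (cross-section πr²).
Total input = 66940 + 24600 = 91540 W.
Radiated: εσ·A_surf·T⁴ with A_surf = 4πr² = 55.42 m².
T⁴ = 91540/(0.89·5.67×10⁻⁸·55.42) = 3.273×10¹⁰ K⁴.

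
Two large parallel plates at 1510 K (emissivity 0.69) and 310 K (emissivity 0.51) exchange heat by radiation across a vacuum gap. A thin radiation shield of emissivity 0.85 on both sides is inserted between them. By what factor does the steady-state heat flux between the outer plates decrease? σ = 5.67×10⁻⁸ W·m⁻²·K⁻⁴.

Without shield: q₀ = σΔ(T⁴)/(1/ε₁+1/ε₂−1) with denominator 2.410.
With shield the two gaps are in series; the resistances add: (1/ε₁+1/ε_s−1)+(1/ε_s+1/ε₂−1) = 1.626+2.137 = 3.763.
Heat-flux ratio q₀/q = 3.763/2.410.

factor ≈ 1.56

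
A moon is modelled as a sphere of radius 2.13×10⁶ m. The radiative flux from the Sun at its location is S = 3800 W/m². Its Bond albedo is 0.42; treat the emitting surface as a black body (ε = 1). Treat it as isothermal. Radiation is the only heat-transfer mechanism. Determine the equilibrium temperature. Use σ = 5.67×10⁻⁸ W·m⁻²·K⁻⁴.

T ≈ 314 K

At equilibrium, absorbed power = emitted power.
Absorbing cross-section = πr² = 1.425×10¹³ m²; emitting surface = 4πr² = 5.701×10¹³ m² (ratio 4).
(1−a)S·A_cross = εσ·A_surf·T⁴  ⇒  T⁴ = (1−a)S/(4σ).
T⁴ = 0.580·3800/(4·5.67×10⁻⁸) = 9.718×10⁹ K⁴.
T = (9.718×10⁹)^(1/4).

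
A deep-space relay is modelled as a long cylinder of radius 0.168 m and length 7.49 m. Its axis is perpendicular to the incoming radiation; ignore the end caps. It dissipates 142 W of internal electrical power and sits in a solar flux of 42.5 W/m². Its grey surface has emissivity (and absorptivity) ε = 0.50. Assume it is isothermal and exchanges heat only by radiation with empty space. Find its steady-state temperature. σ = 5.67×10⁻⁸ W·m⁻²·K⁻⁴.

T ≈ 172 K

At steady state, absorbed solar power + internal power = radiated power.
Absorbed: α·S·A_cross = 0.50·42.5·2.517 = 53.48 W (cross-section 2rL).
Total input = 53.48 + 142 = 195.5 W.
Radiated: εσ·A_surf·T⁴ with A_surf = 2πrL = 7.906 m².
T⁴ = 195.5/(0.50·5.67×10⁻⁸·7.906) = 8.721×10⁸ K⁴.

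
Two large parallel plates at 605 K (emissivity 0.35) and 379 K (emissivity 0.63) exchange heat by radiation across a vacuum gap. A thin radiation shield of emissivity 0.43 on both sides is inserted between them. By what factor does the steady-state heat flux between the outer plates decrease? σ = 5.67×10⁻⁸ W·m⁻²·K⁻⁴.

Without shield: q₀ = σΔ(T⁴)/(1/ε₁+1/ε₂−1) with denominator 3.444.
With shield the two gaps are in series; the resistances add: (1/ε₁+1/ε_s−1)+(1/ε_s+1/ε₂−1) = 4.183+2.913 = 7.096.
Heat-flux ratio q₀/q = 7.096/3.444.

factor ≈ 2.06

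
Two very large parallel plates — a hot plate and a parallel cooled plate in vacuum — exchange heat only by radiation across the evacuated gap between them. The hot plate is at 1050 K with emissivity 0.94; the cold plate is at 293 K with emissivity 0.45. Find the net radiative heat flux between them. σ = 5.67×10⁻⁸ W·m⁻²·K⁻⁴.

For two infinite grey parallel plates, q = σ(T₁⁴ − T₂⁴)/(1/ε₁ + 1/ε₂ − 1).
T₁⁴ − T₂⁴ = 1.216×10¹² − 7.370×10⁹ = 1.208×10¹² K⁴.
1/ε₁ + 1/ε₂ − 1 = 1.064 + 2.222 − 1 = 2.286.
q = 5.67×10⁻⁸ × 1.208×10¹² / 2.286.

q ≈ 30000 W/m²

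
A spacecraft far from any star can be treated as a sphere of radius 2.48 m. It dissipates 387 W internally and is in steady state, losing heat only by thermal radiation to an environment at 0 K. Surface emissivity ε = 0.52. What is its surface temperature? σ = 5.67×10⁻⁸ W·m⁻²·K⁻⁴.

T ≈ 114 K

Steady state: internal power = radiated power, P = εσA T⁴.
Radiating area A = 4πr² = 77.29 m².
T⁴ = P/(εσA) = 387/(0.52·5.67×10⁻⁸·77.29) = 1.698×10⁸ K⁴.
T = (1.698×10⁸)^(1/4).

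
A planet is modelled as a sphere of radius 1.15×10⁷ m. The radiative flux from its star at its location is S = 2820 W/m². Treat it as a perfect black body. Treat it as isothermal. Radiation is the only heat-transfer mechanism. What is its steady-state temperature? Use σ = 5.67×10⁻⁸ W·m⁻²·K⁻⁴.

At equilibrium, absorbed power = emitted power.
Absorbing cross-section = πr² = 4.155×10¹⁴ m²; emitting surface = 4πr² = 1.662×10¹⁵ m² (ratio 4).
S·A_cross = εσ·A_surf·T⁴  ⇒  T⁴ = S/(4σ).
T⁴ = 1.00·2820/(4·5.67×10⁻⁸) = 1.243×10¹⁰ K⁴.
T = (1.243×10¹⁰)^(1/4).

T ≈ 334 K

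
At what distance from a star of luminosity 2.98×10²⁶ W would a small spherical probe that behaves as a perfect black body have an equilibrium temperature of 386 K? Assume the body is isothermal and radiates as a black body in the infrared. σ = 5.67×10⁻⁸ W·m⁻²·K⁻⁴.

d ≈ 6.86×10¹⁰ m

For an isothermal black-emitting sphere, (1−a)S·πr² = σ·4πr²·T⁴ ⇒ S = 4σT⁴/(1−a).
S = 4·5.67×10⁻⁸·(386)⁴/1.00 = 5035 W/m².
Flux falls as S = L/(4πd²), so d = √(L/(4πS)) = √(2.98×10²⁶/(4π·5035)).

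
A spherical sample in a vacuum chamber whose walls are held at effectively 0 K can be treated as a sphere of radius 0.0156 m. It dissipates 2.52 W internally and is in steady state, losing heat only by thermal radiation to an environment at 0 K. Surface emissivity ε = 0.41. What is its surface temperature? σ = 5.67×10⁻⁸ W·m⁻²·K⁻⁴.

Steady state: internal power = radiated power, P = εσA T⁴.
Radiating area A = 4πr² = 0.003058 m².
T⁴ = P/(εσA) = 2.52/(0.41·5.67×10⁻⁸·0.003058) = 3.545×10¹⁰ K⁴.
T = (3.545×10¹⁰)^(1/4).

T ≈ 434 K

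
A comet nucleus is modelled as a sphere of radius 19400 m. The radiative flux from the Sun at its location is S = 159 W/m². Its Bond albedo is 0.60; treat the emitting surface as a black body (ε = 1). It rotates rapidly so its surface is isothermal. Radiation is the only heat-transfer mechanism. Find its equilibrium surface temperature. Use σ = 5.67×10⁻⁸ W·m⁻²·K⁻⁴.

T ≈ 129 K

At equilibrium, absorbed power = emitted power.
Absorbing cross-section = πr² = 1.182×10⁹ m²; emitting surface = 4πr² = 4.729×10⁹ m² (ratio 4).
(1−a)S·A_cross = εσ·A_surf·T⁴  ⇒  T⁴ = (1−a)S/(4σ).
T⁴ = 0.400·159/(4·5.67×10⁻⁸) = 2.804×10⁸ K⁴.
T = (2.804×10⁸)^(1/4).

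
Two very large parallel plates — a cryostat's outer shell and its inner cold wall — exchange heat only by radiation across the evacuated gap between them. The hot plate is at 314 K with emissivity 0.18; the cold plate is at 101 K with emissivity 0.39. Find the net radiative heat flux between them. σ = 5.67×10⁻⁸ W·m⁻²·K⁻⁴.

For two infinite grey parallel plates, q = σ(T₁⁴ − T₂⁴)/(1/ε₁ + 1/ε₂ − 1).
T₁⁴ − T₂⁴ = 9.721×10⁹ − 1.041×10⁸ = 9.617×10⁹ K⁴.
1/ε₁ + 1/ε₂ − 1 = 5.556 + 2.564 − 1 = 7.120.
q = 5.67×10⁻⁸ × 9.617×10⁹ / 7.120.

q ≈ 76.6 W/m²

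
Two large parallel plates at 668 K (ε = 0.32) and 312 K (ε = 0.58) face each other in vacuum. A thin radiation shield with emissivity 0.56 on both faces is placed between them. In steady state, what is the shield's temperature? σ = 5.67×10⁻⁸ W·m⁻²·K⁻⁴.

In steady state the net flux on the hot side equals that on the cold side.
σ(T₁⁴−T_s⁴)/D₁ = σ(T_s⁴−T₂⁴)/D₂, with D₁ = 1/ε₁+1/ε_s−1 = 3.911, D₂ = 1/ε_s+1/ε₂−1 = 2.510.
Solve for T_s⁴: T_s⁴ = (D₂·T₁⁴ + D₁·T₂⁴)/(D₁+D₂) = 8.361×10¹⁰ K⁴.

T_s ≈ 538 K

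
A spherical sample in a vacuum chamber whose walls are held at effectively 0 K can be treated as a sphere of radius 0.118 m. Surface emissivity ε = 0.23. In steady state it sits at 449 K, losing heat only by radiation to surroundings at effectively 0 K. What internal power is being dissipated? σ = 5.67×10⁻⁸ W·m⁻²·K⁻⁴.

P ≈ 92.7 W

Steady state: P = εσA T⁴.
A = 4πr² = 0.1750 m²; T⁴ = (449)⁴ = 4.064×10¹⁰ K⁴.
P = 0.23 × 5.67×10⁻⁸ × 0.1750 × 4.064×10¹⁰.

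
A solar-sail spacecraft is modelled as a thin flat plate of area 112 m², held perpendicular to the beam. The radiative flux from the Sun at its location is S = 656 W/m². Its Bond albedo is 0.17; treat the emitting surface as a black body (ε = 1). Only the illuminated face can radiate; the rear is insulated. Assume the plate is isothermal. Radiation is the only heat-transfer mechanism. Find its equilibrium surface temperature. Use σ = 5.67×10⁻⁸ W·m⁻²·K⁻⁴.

T ≈ 313 K

At equilibrium, absorbed power = emitted power.
Absorbing cross-section = A = 112.0 m²; emitting surface = A = 112.0 m² (ratio 1).
(1−a)S·A_cross = εσ·A_surf·T⁴  ⇒  T⁴ = (1−a)S/(1σ).
T⁴ = 0.830·656/(1·5.67×10⁻⁸) = 9.603×10⁹ K⁴.
T = (9.603×10⁹)^(1/4).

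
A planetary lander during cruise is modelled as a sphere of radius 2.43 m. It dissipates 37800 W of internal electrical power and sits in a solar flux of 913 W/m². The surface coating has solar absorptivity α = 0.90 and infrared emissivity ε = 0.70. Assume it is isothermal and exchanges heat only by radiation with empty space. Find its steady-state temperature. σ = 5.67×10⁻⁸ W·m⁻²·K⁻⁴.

At steady state, absorbed solar power + internal power = radiated power.
Absorbed: α·S·A_cross = 0.90·913·18.55 = 15240 W (cross-section πr²).
Total input = 15240 + 37800 = 53040 W.
Radiated: εσ·A_surf·T⁴ with A_surf = 4πr² = 74.20 m².
T⁴ = 53040/(0.70·5.67×10⁻⁸·74.20) = 1.801×10¹⁰ K⁴.

T ≈ 366 K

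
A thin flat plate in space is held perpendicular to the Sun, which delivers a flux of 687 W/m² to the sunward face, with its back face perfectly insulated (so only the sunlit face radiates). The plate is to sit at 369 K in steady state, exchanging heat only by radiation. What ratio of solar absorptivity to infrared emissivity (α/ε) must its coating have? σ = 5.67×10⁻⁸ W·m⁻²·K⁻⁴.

α/ε ≈ 1.53

Balance: αS·A = εσ·1A·T⁴ ⇒ α/ε = σT⁴/S.
α/ε = 5.67×10⁻⁸·(369)⁴/687 = 5.67×10⁻⁸·1.854×10¹⁰/687.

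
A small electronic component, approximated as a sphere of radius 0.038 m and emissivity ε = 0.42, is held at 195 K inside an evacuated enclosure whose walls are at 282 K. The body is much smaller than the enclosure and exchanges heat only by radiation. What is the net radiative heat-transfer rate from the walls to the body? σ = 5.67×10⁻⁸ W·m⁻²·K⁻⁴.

P_net ≈ 2.11 W

For a small grey body in a large enclosure: P_net = εσA(T_body⁴ − T_wall⁴).
A = 4πr² = 0.01815 m²; T_body⁴ − T_wall⁴ = 1.446×10⁹ − 6.324×10⁹ = -4.878×10⁹ K⁴.
|P_net| = 0.42·5.67×10⁻⁸·0.01815·4.878×10⁹.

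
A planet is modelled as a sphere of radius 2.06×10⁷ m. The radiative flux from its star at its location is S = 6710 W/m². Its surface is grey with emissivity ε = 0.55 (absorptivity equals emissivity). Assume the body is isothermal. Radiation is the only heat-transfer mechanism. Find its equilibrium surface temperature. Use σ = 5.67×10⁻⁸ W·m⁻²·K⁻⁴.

At equilibrium, absorbed power = emitted power.
Absorbing cross-section = πr² = 1.333×10¹⁵ m²; emitting surface = 4πr² = 5.333×10¹⁵ m² (ratio 4).
εS·A_cross = εσ·A_surf·T⁴  ⇒  T⁴ = S/(4σ)   (ε cancels).
T⁴ = 6710/(4·5.67×10⁻⁸) = 2.959×10¹⁰ K⁴.
T = (2.959×10¹⁰)^(1/4).

T ≈ 415 K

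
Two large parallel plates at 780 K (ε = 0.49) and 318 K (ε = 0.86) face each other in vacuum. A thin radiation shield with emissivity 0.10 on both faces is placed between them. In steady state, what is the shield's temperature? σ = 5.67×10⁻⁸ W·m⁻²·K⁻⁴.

T_s ≈ 654 K

In steady state the net flux on the hot side equals that on the cold side.
σ(T₁⁴−T_s⁴)/D₁ = σ(T_s⁴−T₂⁴)/D₂, with D₁ = 1/ε₁+1/ε_s−1 = 11.04, D₂ = 1/ε_s+1/ε₂−1 = 10.16.
Solve for T_s⁴: T_s⁴ = (D₂·T₁⁴ + D₁·T₂⁴)/(D₁+D₂) = 1.827×10¹¹ K⁴.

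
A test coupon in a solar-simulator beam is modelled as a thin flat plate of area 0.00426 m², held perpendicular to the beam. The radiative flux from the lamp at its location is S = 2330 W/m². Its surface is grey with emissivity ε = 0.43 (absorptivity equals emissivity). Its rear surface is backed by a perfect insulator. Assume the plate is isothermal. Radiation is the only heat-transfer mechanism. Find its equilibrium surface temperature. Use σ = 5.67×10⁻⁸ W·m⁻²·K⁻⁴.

At equilibrium, absorbed power = emitted power.
Absorbing cross-section = A = 0.004260 m²; emitting surface = A = 0.004260 m² (ratio 1).
εS·A_cross = εσ·A_surf·T⁴  ⇒  T⁴ = S/(1σ)   (ε cancels).
T⁴ = 2330/(1·5.67×10⁻⁸) = 4.109×10¹⁰ K⁴.
T = (4.109×10¹⁰)^(1/4).

T ≈ 450 K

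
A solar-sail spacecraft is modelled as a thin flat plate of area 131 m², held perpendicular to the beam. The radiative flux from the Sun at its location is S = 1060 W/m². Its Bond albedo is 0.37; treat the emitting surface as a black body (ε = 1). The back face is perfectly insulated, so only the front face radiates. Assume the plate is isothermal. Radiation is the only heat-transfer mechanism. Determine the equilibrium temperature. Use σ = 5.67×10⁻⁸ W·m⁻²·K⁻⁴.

At equilibrium, absorbed power = emitted power.
Absorbing cross-section = A = 131.0 m²; emitting surface = A = 131.0 m² (ratio 1).
(1−a)S·A_cross = εσ·A_surf·T⁴  ⇒  T⁴ = (1−a)S/(1σ).
T⁴ = 0.630·1060/(1·5.67×10⁻⁸) = 1.178×10¹⁰ K⁴.
T = (1.178×10¹⁰)^(1/4).

T ≈ 329 K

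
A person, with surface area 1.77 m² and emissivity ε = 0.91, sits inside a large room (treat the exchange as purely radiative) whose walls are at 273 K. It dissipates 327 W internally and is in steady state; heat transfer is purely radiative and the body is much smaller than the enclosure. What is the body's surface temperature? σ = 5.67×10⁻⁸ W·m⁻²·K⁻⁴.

For a small grey body in a large enclosure, net radiated power = εσA(T⁴ − T_w⁴).
Steady state: P = εσA(T⁴ − T_w⁴) with A = 1.77 m².
T⁴ = P/(εσA) + T_w⁴ = 327/(0.91·5.67×10⁻⁸·1.770) + (273)⁴
    = 3.581×10⁹ + 5.555×10⁹ = 9.135×10⁹ K⁴.

T ≈ 309 K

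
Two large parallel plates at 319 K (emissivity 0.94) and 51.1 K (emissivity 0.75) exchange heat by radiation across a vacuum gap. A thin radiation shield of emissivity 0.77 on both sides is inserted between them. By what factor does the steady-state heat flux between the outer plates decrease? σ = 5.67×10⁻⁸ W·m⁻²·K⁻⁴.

factor ≈ 2.14

Without shield: q₀ = σΔ(T⁴)/(1/ε₁+1/ε₂−1) with denominator 1.397.
With shield the two gaps are in series; the resistances add: (1/ε₁+1/ε_s−1)+(1/ε_s+1/ε₂−1) = 1.363+1.632 = 2.995.
Heat-flux ratio q₀/q = 2.995/1.397.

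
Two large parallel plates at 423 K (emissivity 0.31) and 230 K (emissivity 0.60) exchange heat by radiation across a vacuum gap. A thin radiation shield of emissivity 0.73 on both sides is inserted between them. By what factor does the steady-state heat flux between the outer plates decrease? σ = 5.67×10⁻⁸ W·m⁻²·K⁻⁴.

factor ≈ 1.45

Without shield: q₀ = σΔ(T⁴)/(1/ε₁+1/ε₂−1) with denominator 3.892.
With shield the two gaps are in series; the resistances add: (1/ε₁+1/ε_s−1)+(1/ε_s+1/ε₂−1) = 3.596+2.037 = 5.632.
Heat-flux ratio q₀/q = 5.632/3.892.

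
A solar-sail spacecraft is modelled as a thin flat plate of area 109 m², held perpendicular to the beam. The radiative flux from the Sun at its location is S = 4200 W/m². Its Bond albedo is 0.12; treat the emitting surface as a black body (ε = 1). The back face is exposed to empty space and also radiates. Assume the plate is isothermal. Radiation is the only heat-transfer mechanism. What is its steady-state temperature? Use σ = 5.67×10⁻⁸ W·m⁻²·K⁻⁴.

At equilibrium, absorbed power = emitted power.
Absorbing cross-section = A = 109.0 m²; emitting surface = 2A = 218.0 m² (ratio 2).
(1−a)S·A_cross = εσ·A_surf·T⁴  ⇒  T⁴ = (1−a)S/(2σ).
T⁴ = 0.880·4200/(2·5.67×10⁻⁸) = 3.259×10¹⁰ K⁴.
T = (3.259×10¹⁰)^(1/4).

T ≈ 425 K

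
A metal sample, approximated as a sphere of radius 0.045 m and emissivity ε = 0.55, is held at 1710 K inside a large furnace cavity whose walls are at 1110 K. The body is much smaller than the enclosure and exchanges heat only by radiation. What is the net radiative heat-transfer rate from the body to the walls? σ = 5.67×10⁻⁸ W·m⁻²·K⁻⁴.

For a small grey body in a large enclosure: P_net = εσA(T_body⁴ − T_wall⁴).
A = 4πr² = 0.02545 m²; T_body⁴ − T_wall⁴ = 8.550×10¹² − 1.518×10¹² = 7.032×10¹² K⁴.
|P_net| = 0.55·5.67×10⁻⁸·0.02545·7.032×10¹².

P_net ≈ 5580 W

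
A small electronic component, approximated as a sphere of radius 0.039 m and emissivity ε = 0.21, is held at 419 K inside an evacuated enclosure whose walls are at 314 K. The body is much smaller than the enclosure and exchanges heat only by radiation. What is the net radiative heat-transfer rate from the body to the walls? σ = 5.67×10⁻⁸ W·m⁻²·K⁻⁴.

For a small grey body in a large enclosure: P_net = εσA(T_body⁴ − T_wall⁴).
A = 4πr² = 0.01911 m²; T_body⁴ − T_wall⁴ = 3.082×10¹⁰ − 9.721×10⁹ = 2.110×10¹⁰ K⁴.
|P_net| = 0.21·5.67×10⁻⁸·0.01911·2.110×10¹⁰.

P_net ≈ 4.80 W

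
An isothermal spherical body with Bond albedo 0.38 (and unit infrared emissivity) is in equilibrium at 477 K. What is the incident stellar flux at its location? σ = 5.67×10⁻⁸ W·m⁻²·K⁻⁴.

(1−a)S·πr² = σ·4πr²·T⁴ ⇒ S = 4σT⁴/(1−a).
S = 4·5.67×10⁻⁸·5.177×10¹⁰/0.620.

S ≈ 18900 W/m²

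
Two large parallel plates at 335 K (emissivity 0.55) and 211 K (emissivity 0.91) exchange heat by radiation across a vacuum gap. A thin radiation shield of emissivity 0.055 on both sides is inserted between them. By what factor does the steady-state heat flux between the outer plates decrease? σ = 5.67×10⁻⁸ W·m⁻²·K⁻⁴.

Without shield: q₀ = σΔ(T⁴)/(1/ε₁+1/ε₂−1) with denominator 1.917.
With shield the two gaps are in series; the resistances add: (1/ε₁+1/ε_s−1)+(1/ε_s+1/ε₂−1) = 19.00+18.28 = 37.28.
Heat-flux ratio q₀/q = 37.28/1.917.

factor ≈ 19.4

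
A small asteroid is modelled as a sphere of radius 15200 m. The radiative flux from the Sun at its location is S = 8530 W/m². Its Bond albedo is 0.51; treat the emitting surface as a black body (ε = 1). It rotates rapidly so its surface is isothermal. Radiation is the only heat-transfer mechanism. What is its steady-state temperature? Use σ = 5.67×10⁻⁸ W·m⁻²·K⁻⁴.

At equilibrium, absorbed power = emitted power.
Absorbing cross-section = πr² = 7.258×10⁸ m²; emitting surface = 4πr² = 2.903×10⁹ m² (ratio 4).
(1−a)S·A_cross = εσ·A_surf·T⁴  ⇒  T⁴ = (1−a)S/(4σ).
T⁴ = 0.490·8530/(4·5.67×10⁻⁸) = 1.843×10¹⁰ K⁴.
T = (1.843×10¹⁰)^(1/4).

T ≈ 368 K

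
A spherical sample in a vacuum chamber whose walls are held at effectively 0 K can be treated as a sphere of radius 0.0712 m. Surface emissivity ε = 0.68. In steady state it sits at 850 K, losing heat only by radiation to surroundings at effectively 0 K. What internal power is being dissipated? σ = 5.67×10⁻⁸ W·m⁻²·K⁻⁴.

P ≈ 1280 W

Steady state: P = εσA T⁴.
A = 4πr² = 0.06370 m²; T⁴ = (850)⁴ = 5.220×10¹¹ K⁴.
P = 0.68 × 5.67×10⁻⁸ × 0.06370 × 5.220×10¹¹.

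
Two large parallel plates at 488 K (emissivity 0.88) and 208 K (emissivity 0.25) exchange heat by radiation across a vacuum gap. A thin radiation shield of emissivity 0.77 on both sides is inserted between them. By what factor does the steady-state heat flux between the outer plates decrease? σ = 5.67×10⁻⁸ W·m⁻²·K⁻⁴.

factor ≈ 1.39

Without shield: q₀ = σΔ(T⁴)/(1/ε₁+1/ε₂−1) with denominator 4.136.
With shield the two gaps are in series; the resistances add: (1/ε₁+1/ε_s−1)+(1/ε_s+1/ε₂−1) = 1.435+4.299 = 5.734.
Heat-flux ratio q₀/q = 5.734/4.136.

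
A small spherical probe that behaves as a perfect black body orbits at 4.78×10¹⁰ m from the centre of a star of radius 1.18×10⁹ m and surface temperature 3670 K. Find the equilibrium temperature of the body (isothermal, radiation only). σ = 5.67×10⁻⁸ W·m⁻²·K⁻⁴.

The star's surface emits σT_*⁴; at distance d the flux is S = σT_*⁴(R_*/d)².
S = 5.67×10⁻⁸·(3670)⁴·(1.18×10⁹/4.78×10¹⁰)² = 6268 W/m².
For an isothermal sphere T⁴ = (1−a)S/(4σ) = 2.764×10¹⁰ K⁴.

T ≈ 408 K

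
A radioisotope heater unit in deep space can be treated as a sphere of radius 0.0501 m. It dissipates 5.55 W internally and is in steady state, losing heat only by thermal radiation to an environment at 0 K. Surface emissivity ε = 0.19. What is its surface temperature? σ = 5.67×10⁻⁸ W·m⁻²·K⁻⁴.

T ≈ 357 K

Steady state: internal power = radiated power, P = εσA T⁴.
Radiating area A = 4πr² = 0.03154 m².
T⁴ = P/(εσA) = 5.55/(0.19·5.67×10⁻⁸·0.03154) = 1.633×10¹⁰ K⁴.
T = (1.633×10¹⁰)^(1/4).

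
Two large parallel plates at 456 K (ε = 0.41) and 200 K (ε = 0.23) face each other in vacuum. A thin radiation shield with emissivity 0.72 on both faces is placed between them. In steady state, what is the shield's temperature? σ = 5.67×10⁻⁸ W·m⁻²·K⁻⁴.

In steady state the net flux on the hot side equals that on the cold side.
σ(T₁⁴−T_s⁴)/D₁ = σ(T_s⁴−T₂⁴)/D₂, with D₁ = 1/ε₁+1/ε_s−1 = 2.828, D₂ = 1/ε_s+1/ε₂−1 = 4.737.
Solve for T_s⁴: T_s⁴ = (D₂·T₁⁴ + D₁·T₂⁴)/(D₁+D₂) = 2.767×10¹⁰ K⁴.

T_s ≈ 408 K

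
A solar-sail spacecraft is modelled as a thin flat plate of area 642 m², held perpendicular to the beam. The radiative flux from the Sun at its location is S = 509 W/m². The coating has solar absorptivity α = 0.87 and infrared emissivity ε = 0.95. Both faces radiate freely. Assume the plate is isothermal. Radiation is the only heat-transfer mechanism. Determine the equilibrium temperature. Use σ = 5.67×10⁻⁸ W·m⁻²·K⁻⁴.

At equilibrium, absorbed power = emitted power.
Absorbing cross-section = A = 642.0 m²; emitting surface = 2A = 1284 m² (ratio 2).
αS·A_cross = εσ·A_surf·T⁴  ⇒  T⁴ = αS/(ε·2σ).
T⁴ = 0.870·509/(0.95·2·5.67×10⁻⁸) = 4.111×10⁹ K⁴.
T = (4.111×10⁹)^(1/4).

T ≈ 253 K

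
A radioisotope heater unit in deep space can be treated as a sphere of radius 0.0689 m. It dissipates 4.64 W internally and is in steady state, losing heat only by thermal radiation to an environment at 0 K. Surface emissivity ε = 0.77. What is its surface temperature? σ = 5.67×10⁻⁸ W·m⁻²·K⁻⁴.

Steady state: internal power = radiated power, P = εσA T⁴.
Radiating area A = 4πr² = 0.05966 m².
T⁴ = P/(εσA) = 4.64/(0.77·5.67×10⁻⁸·0.05966) = 1.782×10⁹ K⁴.
T = (1.782×10⁹)^(1/4).

T ≈ 205 K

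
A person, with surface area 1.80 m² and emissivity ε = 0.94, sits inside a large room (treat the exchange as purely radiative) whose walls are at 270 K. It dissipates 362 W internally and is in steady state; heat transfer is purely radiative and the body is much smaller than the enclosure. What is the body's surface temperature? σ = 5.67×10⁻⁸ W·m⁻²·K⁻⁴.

For a small grey body in a large enclosure, net radiated power = εσA(T⁴ − T_w⁴).
Steady state: P = εσA(T⁴ − T_w⁴) with A = 1.80 m².
T⁴ = P/(εσA) + T_w⁴ = 362/(0.94·5.67×10⁻⁸·1.800) + (270)⁴
    = 3.773×10⁹ + 5.314×10⁹ = 9.088×10⁹ K⁴.

T ≈ 309 K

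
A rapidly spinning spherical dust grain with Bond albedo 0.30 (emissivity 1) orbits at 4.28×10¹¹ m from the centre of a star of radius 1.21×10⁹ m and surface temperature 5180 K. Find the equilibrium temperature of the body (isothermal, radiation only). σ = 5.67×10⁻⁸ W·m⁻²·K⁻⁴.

The star's surface emits σT_*⁴; at distance d the flux is S = σT_*⁴(R_*/d)².
S = 5.67×10⁻⁸·(5180)⁴·(1.21×10⁹/4.28×10¹¹)² = 326.3 W/m².
For an isothermal sphere T⁴ = (1−a)S/(4σ) = 1.007×10⁹ K⁴.

T ≈ 178 K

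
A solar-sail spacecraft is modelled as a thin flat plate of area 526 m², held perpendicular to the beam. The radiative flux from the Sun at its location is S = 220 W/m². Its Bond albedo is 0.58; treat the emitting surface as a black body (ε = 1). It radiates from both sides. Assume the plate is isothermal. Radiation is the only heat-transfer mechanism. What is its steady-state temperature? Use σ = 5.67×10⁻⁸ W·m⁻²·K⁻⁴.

T ≈ 169 K

At equilibrium, absorbed power = emitted power.
Absorbing cross-section = A = 526.0 m²; emitting surface = 2A = 1052 m² (ratio 2).
(1−a)S·A_cross = εσ·A_surf·T⁴  ⇒  T⁴ = (1−a)S/(2σ).
T⁴ = 0.420·220/(2·5.67×10⁻⁸) = 8.148×10⁸ K⁴.
T = (8.148×10⁸)^(1/4).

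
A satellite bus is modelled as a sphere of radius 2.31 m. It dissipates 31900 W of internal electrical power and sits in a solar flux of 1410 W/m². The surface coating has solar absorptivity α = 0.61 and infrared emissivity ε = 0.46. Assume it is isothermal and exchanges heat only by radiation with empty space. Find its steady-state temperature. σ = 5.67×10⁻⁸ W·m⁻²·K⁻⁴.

At steady state, absorbed solar power + internal power = radiated power.
Absorbed: α·S·A_cross = 0.61·1410·16.76 = 14420 W (cross-section πr²).
Total input = 14420 + 31900 = 46320 W.
Radiated: εσ·A_surf·T⁴ with A_surf = 4πr² = 67.06 m².
T⁴ = 46320/(0.46·5.67×10⁻⁸·67.06) = 2.648×10¹⁰ K⁴.

T ≈ 403 K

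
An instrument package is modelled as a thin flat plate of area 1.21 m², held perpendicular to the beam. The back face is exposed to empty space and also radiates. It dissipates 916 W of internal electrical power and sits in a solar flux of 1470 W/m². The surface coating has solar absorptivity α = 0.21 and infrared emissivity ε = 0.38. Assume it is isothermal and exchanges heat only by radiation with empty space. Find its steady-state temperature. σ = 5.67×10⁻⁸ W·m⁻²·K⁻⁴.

At steady state, absorbed solar power + internal power = radiated power.
Absorbed: α·S·A_cross = 0.21·1470·1.210 = 373.5 W (cross-section A).
Total input = 373.5 + 916 = 1290 W.
Radiated: εσ·A_surf·T⁴ with A_surf = 2A = 2.420 m².
T⁴ = 1290/(0.38·5.67×10⁻⁸·2.420) = 2.473×10¹⁰ K⁴.

T ≈ 397 K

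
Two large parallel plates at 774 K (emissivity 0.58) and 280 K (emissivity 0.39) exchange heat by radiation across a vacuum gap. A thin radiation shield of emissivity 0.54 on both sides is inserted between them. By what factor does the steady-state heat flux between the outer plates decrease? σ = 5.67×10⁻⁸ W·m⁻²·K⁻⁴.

Without shield: q₀ = σΔ(T⁴)/(1/ε₁+1/ε₂−1) with denominator 3.288.
With shield the two gaps are in series; the resistances add: (1/ε₁+1/ε_s−1)+(1/ε_s+1/ε₂−1) = 2.576+3.416 = 5.992.
Heat-flux ratio q₀/q = 5.992/3.288.

factor ≈ 1.82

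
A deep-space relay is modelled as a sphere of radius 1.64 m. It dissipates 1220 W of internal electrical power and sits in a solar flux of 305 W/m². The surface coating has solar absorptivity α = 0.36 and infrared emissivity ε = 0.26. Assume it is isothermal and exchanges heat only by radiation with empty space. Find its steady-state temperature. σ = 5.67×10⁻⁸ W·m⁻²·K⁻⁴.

T ≈ 256 K

At steady state, absorbed solar power + internal power = radiated power.
Absorbed: α·S·A_cross = 0.36·305·8.450 = 927.8 W (cross-section πr²).
Total input = 927.8 + 1220 = 2148 W.
Radiated: εσ·A_surf·T⁴ with A_surf = 4πr² = 33.80 m².
T⁴ = 2148/(0.26·5.67×10⁻⁸·33.80) = 4.311×10⁹ K⁴.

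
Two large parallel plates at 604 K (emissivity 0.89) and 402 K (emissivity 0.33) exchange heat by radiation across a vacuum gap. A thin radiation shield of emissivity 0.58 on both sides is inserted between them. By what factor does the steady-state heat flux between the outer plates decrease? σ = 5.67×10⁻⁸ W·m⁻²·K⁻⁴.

factor ≈ 1.78

Without shield: q₀ = σΔ(T⁴)/(1/ε₁+1/ε₂−1) with denominator 3.154.
With shield the two gaps are in series; the resistances add: (1/ε₁+1/ε_s−1)+(1/ε_s+1/ε₂−1) = 1.848+3.754 = 5.602.
Heat-flux ratio q₀/q = 5.602/3.154.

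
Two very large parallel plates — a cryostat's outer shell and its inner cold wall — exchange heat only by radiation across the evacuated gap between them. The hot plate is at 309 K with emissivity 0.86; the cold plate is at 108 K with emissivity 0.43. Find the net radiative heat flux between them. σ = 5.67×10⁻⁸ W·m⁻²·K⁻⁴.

q ≈ 205 W/m²

For two infinite grey parallel plates, q = σ(T₁⁴ − T₂⁴)/(1/ε₁ + 1/ε₂ − 1).
T₁⁴ − T₂⁴ = 9.117×10⁹ − 1.360×10⁸ = 8.981×10⁹ K⁴.
1/ε₁ + 1/ε₂ − 1 = 1.163 + 2.326 − 1 = 2.488.
q = 5.67×10⁻⁸ × 8.981×10⁹ / 2.488.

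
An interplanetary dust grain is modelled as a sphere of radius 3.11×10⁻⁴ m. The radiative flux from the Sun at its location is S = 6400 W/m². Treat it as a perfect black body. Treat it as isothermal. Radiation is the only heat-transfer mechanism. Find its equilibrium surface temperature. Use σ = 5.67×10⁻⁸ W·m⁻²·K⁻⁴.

At equilibrium, absorbed power = emitted power.
Absorbing cross-section = πr² = 3.039×10⁻⁷ m²; emitting surface = 4πr² = 1.215×10⁻⁶ m² (ratio 4).
S·A_cross = εσ·A_surf·T⁴  ⇒  T⁴ = S/(4σ).
T⁴ = 1.00·6400/(4·5.67×10⁻⁸) = 2.822×10¹⁰ K⁴.
T = (2.822×10¹⁰)^(1/4).

T ≈ 410 K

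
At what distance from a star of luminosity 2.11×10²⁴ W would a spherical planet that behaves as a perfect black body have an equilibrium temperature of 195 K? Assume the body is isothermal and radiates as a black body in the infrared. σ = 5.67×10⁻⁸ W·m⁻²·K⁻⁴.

d ≈ 2.26×10¹⁰ m

For an isothermal black-emitting sphere, (1−a)S·πr² = σ·4πr²·T⁴ ⇒ S = 4σT⁴/(1−a).
S = 4·5.67×10⁻⁸·(195)⁴/1.00 = 327.9 W/m².
Flux falls as S = L/(4πd²), so d = √(L/(4πS)) = √(2.11×10²⁴/(4π·327.9)).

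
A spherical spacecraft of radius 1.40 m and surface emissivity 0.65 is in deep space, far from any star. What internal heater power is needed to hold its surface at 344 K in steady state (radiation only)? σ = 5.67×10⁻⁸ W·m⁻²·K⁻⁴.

P = εσ·4πr²·T⁴.
4πr² = 24.63 m²; T⁴ = 1.400×10¹⁰ K⁴.
P = 0.65·5.67×10⁻⁸·24.63·1.400×10¹⁰.

P ≈ 12700 W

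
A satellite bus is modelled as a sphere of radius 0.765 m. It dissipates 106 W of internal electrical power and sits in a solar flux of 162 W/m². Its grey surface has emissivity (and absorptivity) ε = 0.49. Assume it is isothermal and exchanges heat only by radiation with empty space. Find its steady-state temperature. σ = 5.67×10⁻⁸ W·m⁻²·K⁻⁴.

At steady state, absorbed solar power + internal power = radiated power.
Absorbed: α·S·A_cross = 0.49·162·1.839 = 145.9 W (cross-section πr²).
Total input = 145.9 + 106 = 251.9 W.
Radiated: εσ·A_surf·T⁴ with A_surf = 4πr² = 7.354 m².
T⁴ = 251.9/(0.49·5.67×10⁻⁸·7.354) = 1.233×10⁹ K⁴.

T ≈ 187 K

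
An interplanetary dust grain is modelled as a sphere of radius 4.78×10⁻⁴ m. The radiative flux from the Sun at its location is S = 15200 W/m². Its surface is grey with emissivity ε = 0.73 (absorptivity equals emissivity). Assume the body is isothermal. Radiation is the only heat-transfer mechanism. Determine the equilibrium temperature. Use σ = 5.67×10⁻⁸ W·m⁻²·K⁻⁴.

T ≈ 509 K

At equilibrium, absorbed power = emitted power.
Absorbing cross-section = πr² = 7.178×10⁻⁷ m²; emitting surface = 4πr² = 2.871×10⁻⁶ m² (ratio 4).
εS·A_cross = εσ·A_surf·T⁴  ⇒  T⁴ = S/(4σ)   (ε cancels).
T⁴ = 15200/(4·5.67×10⁻⁸) = 6.702×10¹⁰ K⁴.
T = (6.702×10¹⁰)^(1/4).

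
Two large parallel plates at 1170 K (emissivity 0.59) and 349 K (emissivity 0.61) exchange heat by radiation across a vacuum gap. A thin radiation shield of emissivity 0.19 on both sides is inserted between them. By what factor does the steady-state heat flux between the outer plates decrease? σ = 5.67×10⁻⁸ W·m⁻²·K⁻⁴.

factor ≈ 5.08

Without shield: q₀ = σΔ(T⁴)/(1/ε₁+1/ε₂−1) with denominator 2.334.
With shield the two gaps are in series; the resistances add: (1/ε₁+1/ε_s−1)+(1/ε_s+1/ε₂−1) = 5.958+5.903 = 11.86.
Heat-flux ratio q₀/q = 11.86/2.334.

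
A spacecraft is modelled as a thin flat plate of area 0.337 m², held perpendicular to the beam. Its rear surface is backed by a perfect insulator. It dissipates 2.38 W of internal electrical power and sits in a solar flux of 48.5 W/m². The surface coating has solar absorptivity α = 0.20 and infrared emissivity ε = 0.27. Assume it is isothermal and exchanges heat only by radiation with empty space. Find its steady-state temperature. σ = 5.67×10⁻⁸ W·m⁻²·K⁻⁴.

At steady state, absorbed solar power + internal power = radiated power.
Absorbed: α·S·A_cross = 0.20·48.5·0.3370 = 3.269 W (cross-section A).
Total input = 3.269 + 2.38 = 5.649 W.
Radiated: εσ·A_surf·T⁴ with A_surf = A = 0.3370 m².
T⁴ = 5.649/(0.27·5.67×10⁻⁸·0.3370) = 1.095×10⁹ K⁴.

T ≈ 182 K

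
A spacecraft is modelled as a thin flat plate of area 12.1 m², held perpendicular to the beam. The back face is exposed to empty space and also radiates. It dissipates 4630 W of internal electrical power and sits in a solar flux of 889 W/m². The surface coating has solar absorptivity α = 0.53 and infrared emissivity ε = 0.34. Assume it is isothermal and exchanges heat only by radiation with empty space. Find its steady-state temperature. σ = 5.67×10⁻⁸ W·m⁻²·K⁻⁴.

T ≈ 386 K

At steady state, absorbed solar power + internal power = radiated power.
Absorbed: α·S·A_cross = 0.53·889·12.10 = 5701 W (cross-section A).
Total input = 5701 + 4630 = 10330 W.
Radiated: εσ·A_surf·T⁴ with A_surf = 2A = 24.20 m².
T⁴ = 10330/(0.34·5.67×10⁻⁸·24.20) = 2.214×10¹⁰ K⁴.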